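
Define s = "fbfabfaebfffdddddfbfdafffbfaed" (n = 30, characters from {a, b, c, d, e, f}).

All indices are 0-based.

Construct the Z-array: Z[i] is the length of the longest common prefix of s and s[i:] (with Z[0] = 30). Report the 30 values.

Z[0]=30
i=1: i≥r, start 0; Z[1]=0
i=2: i≥r, start 0; Z[2]=1 extend→box=[2,3)
i=3: i≥r, start 0; Z[3]=0
i=4: i≥r, start 0; Z[4]=0
i=5: i≥r, start 0; Z[5]=1 extend→box=[5,6)
i=6: i≥r, start 0; Z[6]=0
i=7: i≥r, start 0; Z[7]=0
i=8: i≥r, start 0; Z[8]=0
i=9: i≥r, start 0; Z[9]=1 extend→box=[9,10)
i=10: i≥r, start 0; Z[10]=1 extend→box=[10,11)
i=11: i≥r, start 0; Z[11]=1 extend→box=[11,12)
i=12: i≥r, start 0; Z[12]=0
i=13: i≥r, start 0; Z[13]=0
i=14: i≥r, start 0; Z[14]=0
i=15: i≥r, start 0; Z[15]=0
i=16: i≥r, start 0; Z[16]=0
i=17: i≥r, start 0; Z[17]=3 extend→box=[17,20)
i=18: min(r-i=2, Z[1]=0)=0; Z[18]=0
i=19: min(r-i=1, Z[2]=1)=1; Z[19]=1
i=20: i≥r, start 0; Z[20]=0
i=21: i≥r, start 0; Z[21]=0
i=22: i≥r, start 0; Z[22]=1 extend→box=[22,23)
i=23: i≥r, start 0; Z[23]=1 extend→box=[23,24)
i=24: i≥r, start 0; Z[24]=4 extend→box=[24,28)
i=25: min(r-i=3, Z[1]=0)=0; Z[25]=0
i=26: min(r-i=2, Z[2]=1)=1; Z[26]=1
i=27: min(r-i=1, Z[3]=0)=0; Z[27]=0
i=28: i≥r, start 0; Z[28]=0
i=29: i≥r, start 0; Z[29]=0

[30, 0, 1, 0, 0, 1, 0, 0, 0, 1, 1, 1, 0, 0, 0, 0, 0, 3, 0, 1, 0, 0, 1, 1, 4, 0, 1, 0, 0, 0]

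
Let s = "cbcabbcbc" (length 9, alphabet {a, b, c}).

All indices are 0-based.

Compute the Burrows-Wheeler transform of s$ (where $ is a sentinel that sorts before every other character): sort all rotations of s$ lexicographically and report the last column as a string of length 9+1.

ccaccbbbb$

rank  rotation    last
    0  $cbcabbcbc  c
    1  abbcbc$cbc  c
    2  bbcbc$cbca  a
    3  bc$cbcabbc  c
    4  bcabbcbc$c  c
    5  bcbc$cbcab  b
    6  c$cbcabbcb  b
    7  cabbcbc$cb  b
    8  cbc$cbcabb  b
    9  cbcabbcbc$  $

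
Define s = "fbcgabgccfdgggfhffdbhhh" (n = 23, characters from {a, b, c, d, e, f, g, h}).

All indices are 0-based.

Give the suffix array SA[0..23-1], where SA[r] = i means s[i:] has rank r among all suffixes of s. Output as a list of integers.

rank | idx | suffix
   0 |   4 | abgccfdgggfhffdbhhh
   1 |   1 | bcgabgccfdgggfhffdbhhh
   2 |   5 | bgccfdgggfhffdbhhh
   3 |  19 | bhhh
   4 |   7 | ccfdgggfhffdbhhh
   5 |   8 | cfdgggfhffdbhhh
   6 |   2 | cgabgccfdgggfhffdbhhh
   7 |  18 | dbhhh
   8 |  10 | dgggfhffdbhhh
   9 |   0 | fbcgabgccfdgggfhffdbhhh
  10 |  17 | fdbhhh
  11 |   9 | fdgggfhffdbhhh
  12 |  16 | ffdbhhh
  13 |  14 | fhffdbhhh
  14 |   3 | gabgccfdgggfhffdbhhh
  15 |   6 | gccfdgggfhffdbhhh
  16 |  13 | gfhffdbhhh
  17 |  12 | ggfhffdbhhh
  18 |  11 | gggfhffdbhhh
  19 |  22 | h
  20 |  15 | hffdbhhh
  21 |  21 | hh
  22 |  20 | hhh

[4, 1, 5, 19, 7, 8, 2, 18, 10, 0, 17, 9, 16, 14, 3, 6, 13, 12, 11, 22, 15, 21, 20]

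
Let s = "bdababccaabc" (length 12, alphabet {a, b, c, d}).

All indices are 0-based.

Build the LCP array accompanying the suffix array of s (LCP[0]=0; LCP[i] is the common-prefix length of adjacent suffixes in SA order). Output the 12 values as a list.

[0, 1, 2, 3, 0, 1, 2, 1, 0, 1, 1, 0]

rank | idx | suffix
   0 |   8 | aabc
   1 |   2 | ababccaabc
   2 |   9 | abc
   3 |   4 | abccaabc
   4 |   3 | babccaabc
   5 |  10 | bc
   6 |   5 | bccaabc
   7 |   0 | bdababccaabc
   8 |  11 | c
   9 |   7 | caabc
  10 |   6 | ccaabc
  11 |   1 | dababccaabc

SA = [8, 2, 9, 4, 3, 10, 5, 0, 11, 7, 6, 1]
rank  pair      lcp
   1  s[8:],s[2:]  1  'a'
   2  s[2:],s[9:]  2  'ab'
   3  s[9:],s[4:]  3  'abc'
   4  s[4:],s[3:]  0  ''
   5  s[3:],s[10:]  1  'b'
   6  s[10:],s[5:]  2  'bc'
   7  s[5:],s[0:]  1  'b'
   8  s[0:],s[11:]  0  ''
   9  s[11:],s[7:]  1  'c'
  10  s[7:],s[6:]  1  'c'
  11  s[6:],s[1:]  0  ''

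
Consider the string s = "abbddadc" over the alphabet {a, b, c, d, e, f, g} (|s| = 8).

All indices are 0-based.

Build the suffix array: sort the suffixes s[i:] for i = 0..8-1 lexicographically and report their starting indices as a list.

sorted suffixes:
  #0 SA[0]=0  'abbddadc'
  #1 SA[1]=5  'adc'
  #2 SA[2]=1  'bbddadc'
  #3 SA[3]=2  'bddadc'
  #4 SA[4]=7  'c'
  #5 SA[5]=4  'dadc'
  #6 SA[6]=6  'dc'
  #7 SA[7]=3  'ddadc'

[0, 5, 1, 2, 7, 4, 6, 3]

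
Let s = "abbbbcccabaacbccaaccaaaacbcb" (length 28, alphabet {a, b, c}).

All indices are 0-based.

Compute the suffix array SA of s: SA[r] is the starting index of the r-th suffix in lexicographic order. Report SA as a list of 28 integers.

rank | idx | suffix
   0 |  20 | aaaacbcb
   1 |  21 | aaacbcb
   2 |  22 | aacbcb
   3 |  10 | aacbccaaccaaaacbcb
   4 |  16 | aaccaaaacbcb
   5 |   8 | abaacbccaaccaaaacbcb
   6 |   0 | abbbbcccabaacbccaaccaaaacbcb
   7 |  23 | acbcb
   8 |  11 | acbccaaccaaaacbcb
   9 |  17 | accaaaacbcb
  10 |  27 | b
  11 |   9 | baacbccaaccaaaacbcb
  12 |   1 | bbbbcccabaacbccaaccaaaacbcb
  13 |   2 | bbbcccabaacbccaaccaaaacbcb
  14 |   3 | bbcccabaacbccaaccaaaacbcb
  15 |  25 | bcb
  16 |  13 | bccaaccaaaacbcb
  17 |   4 | bcccabaacbccaaccaaaacbcb
  18 |  19 | caaaacbcb
  19 |  15 | caaccaaaacbcb
  20 |   7 | cabaacbccaaccaaaacbcb
  21 |  26 | cb
  22 |  24 | cbcb
  23 |  12 | cbccaaccaaaacbcb
  24 |  18 | ccaaaacbcb
  25 |  14 | ccaaccaaaacbcb
  26 |   6 | ccabaacbccaaccaaaacbcb
  27 |   5 | cccabaacbccaaccaaaacbcb

[20, 21, 22, 10, 16, 8, 0, 23, 11, 17, 27, 9, 1, 2, 3, 25, 13, 4, 19, 15, 7, 26, 24, 12, 18, 14, 6, 5]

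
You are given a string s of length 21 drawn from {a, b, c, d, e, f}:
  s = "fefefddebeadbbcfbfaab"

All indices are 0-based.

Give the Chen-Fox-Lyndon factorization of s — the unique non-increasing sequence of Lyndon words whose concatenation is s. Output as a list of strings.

emit factor 1: 'f' (i=0, period=1)
emit factor 2: 'ef' (i=1, period=2)
emit factor 3: 'ef' (i=3, period=2)
emit factor 4: 'dde' (i=5, period=3)
emit factor 5: 'be' (i=8, period=2)
emit factor 6: 'adbbcfbf' (i=10, period=8)
emit factor 7: 'aab' (i=18, period=3)

["f", "ef", "ef", "dde", "be", "adbbcfbf", "aab"]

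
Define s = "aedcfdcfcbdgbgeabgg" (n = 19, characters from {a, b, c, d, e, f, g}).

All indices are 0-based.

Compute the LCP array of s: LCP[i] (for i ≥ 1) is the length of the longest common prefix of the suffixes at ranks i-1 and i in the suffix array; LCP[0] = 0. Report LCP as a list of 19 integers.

rank→(start, suffix):
  0 → (15, 'abgg')
  1 → (0, 'aedcfdcfcbdgbgeabgg')
  2 → (9, 'bdgbgeabgg')
  3 → (12, 'bgeabgg')
  4 → (16, 'bgg')
  5 → (8, 'cbdgbgeabgg')
  6 → (6, 'cfcbdgbgeabgg')
  7 → (3, 'cfdcfcbdgbgeabgg')
  8 → (5, 'dcfcbdgbgeabgg')
  9 → (2, 'dcfdcfcbdgbgeabgg')
  10 → (10, 'dgbgeabgg')
  11 → (14, 'eabgg')
  12 → (1, 'edcfdcfcbdgbgeabgg')
  13 → (7, 'fcbdgbgeabgg')
  14 → (4, 'fdcfcbdgbgeabgg')
  15 → (18, 'g')
  16 → (11, 'gbgeabgg')
  17 → (13, 'geabgg')
  18 → (17, 'gg')

SA = [15, 0, 9, 12, 16, 8, 6, 3, 5, 2, 10, 14, 1, 7, 4, 18, 11, 13, 17]
rank  pair      lcp
   1  s[15:],s[0:]  1  'a'
   2  s[0:],s[9:]  0  ''
   3  s[9:],s[12:]  1  'b'
   4  s[12:],s[16:]  2  'bg'
   5  s[16:],s[8:]  0  ''
   6  s[8:],s[6:]  1  'c'
   7  s[6:],s[3:]  2  'cf'
   8  s[3:],s[5:]  0  ''
   9  s[5:],s[2:]  3  'dcf'
  10  s[2:],s[10:]  1  'd'
  11  s[10:],s[14:]  0  ''
  12  s[14:],s[1:]  1  'e'
  13  s[1:],s[7:]  0  ''
  14  s[7:],s[4:]  1  'f'
  15  s[4:],s[18:]  0  ''
  16  s[18:],s[11:]  1  'g'
  17  s[11:],s[13:]  1  'g'
  18  s[13:],s[17:]  1  'g'

[0, 1, 0, 1, 2, 0, 1, 2, 0, 3, 1, 0, 1, 0, 1, 0, 1, 1, 1]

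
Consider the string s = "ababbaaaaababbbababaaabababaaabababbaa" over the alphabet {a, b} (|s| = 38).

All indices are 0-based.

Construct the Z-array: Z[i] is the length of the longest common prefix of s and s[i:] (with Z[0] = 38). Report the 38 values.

[38, 0, 2, 0, 0, 1, 1, 1, 1, 5, 0, 2, 0, 0, 0, 4, 0, 3, 0, 1, 1, 4, 0, 4, 0, 3, 0, 1, 1, 4, 0, 7, 0, 2, 0, 0, 1, 1]

Z[0]=38
i=1: i≥r, start 0; Z[1]=0
i=2: i≥r, start 0; Z[2]=2 scan→box=[2,4)
i=3: min(r-i=1, Z[1]=0)=0; Z[3]=0
i=4: i≥r, start 0; Z[4]=0
i=5: i≥r, start 0; Z[5]=1 scan→box=[5,6)
i=6: i≥r, start 0; Z[6]=1 scan→box=[6,7)
i=7: i≥r, start 0; Z[7]=1 scan→box=[7,8)
i=8: i≥r, start 0; Z[8]=1 scan→box=[8,9)
i=9: i≥r, start 0; Z[9]=5 scan→box=[9,14)
i=10: min(r-i=4, Z[1]=0)=0; Z[10]=0
i=11: min(r-i=3, Z[2]=2)=2; Z[11]=2
i=12: min(r-i=2, Z[3]=0)=0; Z[12]=0
i=13: min(r-i=1, Z[4]=0)=0; Z[13]=0
i=14: i≥r, start 0; Z[14]=0
i=15: i≥r, start 0; Z[15]=4 scan→box=[15,19)
i=16: min(r-i=3, Z[1]=0)=0; Z[16]=0
i=17: min(r-i=2, Z[2]=2)=2; Z[17]=3 scan→box=[17,20)
i=18: min(r-i=2, Z[1]=0)=0; Z[18]=0
i=19: min(r-i=1, Z[2]=2)=1; Z[19]=1
i=20: i≥r, start 0; Z[20]=1 scan→box=[20,21)
i=21: i≥r, start 0; Z[21]=4 scan→box=[21,25)
i=22: min(r-i=3, Z[1]=0)=0; Z[22]=0
i=23: min(r-i=2, Z[2]=2)=2; Z[23]=4 scan→box=[23,27)
i=24: min(r-i=3, Z[1]=0)=0; Z[24]=0
i=25: min(r-i=2, Z[2]=2)=2; Z[25]=3 scan→box=[25,28)
i=26: min(r-i=2, Z[1]=0)=0; Z[26]=0
i=27: min(r-i=1, Z[2]=2)=1; Z[27]=1
i=28: i≥r, start 0; Z[28]=1 scan→box=[28,29)
i=29: i≥r, start 0; Z[29]=4 scan→box=[29,33)
i=30: min(r-i=3, Z[1]=0)=0; Z[30]=0
i=31: min(r-i=2, Z[2]=2)=2; Z[31]=7 scan→box=[31,38)
i=32: min(r-i=6, Z[1]=0)=0; Z[32]=0
i=33: min(r-i=5, Z[2]=2)=2; Z[33]=2
i=34: min(r-i=4, Z[3]=0)=0; Z[34]=0
i=35: min(r-i=3, Z[4]=0)=0; Z[35]=0
i=36: min(r-i=2, Z[5]=1)=1; Z[36]=1
i=37: min(r-i=1, Z[6]=1)=1; Z[37]=1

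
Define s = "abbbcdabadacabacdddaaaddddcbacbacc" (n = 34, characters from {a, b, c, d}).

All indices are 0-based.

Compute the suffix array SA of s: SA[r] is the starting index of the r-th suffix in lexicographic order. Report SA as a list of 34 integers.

sorted suffixes:
  #0 SA[0]=19  'aaaddddcbacbacc'
  #1 SA[1]=20  'aaddddcbacbacc'
  #2 SA[2]=12  'abacdddaaaddddcbacbacc'
  #3 SA[3]=6  'abadacabacdddaaaddddcbacbacc'
  #4 SA[4]=0  'abbbcdabadacabacdddaaaddddcbacbacc'
  #5 SA[5]=10  'acabacdddaaaddddcbacbacc'
  #6 SA[6]=28  'acbacc'
  #7 SA[7]=31  'acc'
  #8 SA[8]=14  'acdddaaaddddcbacbacc'
  #9 SA[9]=8  'adacabacdddaaaddddcbacbacc'
  #10 SA[10]=21  'addddcbacbacc'
  #11 SA[11]=27  'bacbacc'
  #12 SA[12]=30  'bacc'
  #13 SA[13]=13  'bacdddaaaddddcbacbacc'
  #14 SA[14]=7  'badacabacdddaaaddddcbacbacc'
  #15 SA[15]=1  'bbbcdabadacabacdddaaaddddcbacbacc'
  #16 SA[16]=2  'bbcdabadacabacdddaaaddddcbacbacc'
  #17 SA[17]=3  'bcdabadacabacdddaaaddddcbacbacc'
  #18 SA[18]=33  'c'
  #19 SA[19]=11  'cabacdddaaaddddcbacbacc'
  #20 SA[20]=26  'cbacbacc'
  #21 SA[21]=29  'cbacc'
  #22 SA[22]=32  'cc'
  #23 SA[23]=4  'cdabadacabacdddaaaddddcbacbacc'
  #24 SA[24]=15  'cdddaaaddddcbacbacc'
  #25 SA[25]=18  'daaaddddcbacbacc'
  #26 SA[26]=5  'dabadacabacdddaaaddddcbacbacc'
  #27 SA[27]=9  'dacabacdddaaaddddcbacbacc'
  #28 SA[28]=25  'dcbacbacc'
  #29 SA[29]=17  'ddaaaddddcbacbacc'
  #30 SA[30]=24  'ddcbacbacc'
  #31 SA[31]=16  'dddaaaddddcbacbacc'
  #32 SA[32]=23  'dddcbacbacc'
  #33 SA[33]=22  'ddddcbacbacc'

[19, 20, 12, 6, 0, 10, 28, 31, 14, 8, 21, 27, 30, 13, 7, 1, 2, 3, 33, 11, 26, 29, 32, 4, 15, 18, 5, 9, 25, 17, 24, 16, 23, 22]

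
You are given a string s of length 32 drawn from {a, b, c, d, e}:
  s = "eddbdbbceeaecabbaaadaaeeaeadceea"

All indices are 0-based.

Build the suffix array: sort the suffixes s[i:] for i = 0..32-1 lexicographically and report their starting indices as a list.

[31, 16, 17, 20, 13, 18, 26, 24, 10, 21, 15, 14, 5, 6, 3, 12, 28, 7, 19, 4, 2, 27, 1, 30, 25, 23, 9, 11, 0, 29, 22, 8]

rank | idx | suffix
   0 |  31 | a
   1 |  16 | aaadaaeeaeadceea
   2 |  17 | aadaaeeaeadceea
   3 |  20 | aaeeaeadceea
   4 |  13 | abbaaadaaeeaeadceea
   5 |  18 | adaaeeaeadceea
   6 |  26 | adceea
   7 |  24 | aeadceea
   8 |  10 | aecabbaaadaaeeaeadceea
   9 |  21 | aeeaeadceea
  10 |  15 | baaadaaeeaeadceea
  11 |  14 | bbaaadaaeeaeadceea
  12 |   5 | bbceeaecabbaaadaaeeaeadceea
  13 |   6 | bceeaecabbaaadaaeeaeadceea
  14 |   3 | bdbbceeaecabbaaadaaeeaeadceea
  15 |  12 | cabbaaadaaeeaeadceea
  16 |  28 | ceea
  17 |   7 | ceeaecabbaaadaaeeaeadceea
  18 |  19 | daaeeaeadceea
  19 |   4 | dbbceeaecabbaaadaaeeaeadceea
  20 |   2 | dbdbbceeaecabbaaadaaeeaeadceea
  21 |  27 | dceea
  22 |   1 | ddbdbbceeaecabbaaadaaeeaeadceea
  23 |  30 | ea
  24 |  25 | eadceea
  25 |  23 | eaeadceea
  26 |   9 | eaecabbaaadaaeeaeadceea
  27 |  11 | ecabbaaadaaeeaeadceea
  28 |   0 | eddbdbbceeaecabbaaadaaeeaeadceea
  29 |  29 | eea
  30 |  22 | eeaeadceea
  31 |   8 | eeaecabbaaadaaeeaeadceea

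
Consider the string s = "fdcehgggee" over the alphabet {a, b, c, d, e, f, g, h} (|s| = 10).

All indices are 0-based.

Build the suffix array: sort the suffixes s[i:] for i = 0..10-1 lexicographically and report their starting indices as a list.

[2, 1, 9, 8, 3, 0, 7, 6, 5, 4]

rank→(start, suffix):
  0 → (2, 'cehgggee')
  1 → (1, 'dcehgggee')
  2 → (9, 'e')
  3 → (8, 'ee')
  4 → (3, 'ehgggee')
  5 → (0, 'fdcehgggee')
  6 → (7, 'gee')
  7 → (6, 'ggee')
  8 → (5, 'gggee')
  9 → (4, 'hgggee')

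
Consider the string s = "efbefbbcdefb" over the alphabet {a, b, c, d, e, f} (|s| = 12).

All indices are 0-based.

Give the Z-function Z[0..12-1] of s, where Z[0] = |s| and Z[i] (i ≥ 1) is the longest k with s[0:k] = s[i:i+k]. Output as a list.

[12, 0, 0, 3, 0, 0, 0, 0, 0, 3, 0, 0]

Z[0]=12
i=1: fresh scan; Z[1]=0
i=2: fresh scan; Z[2]=0
i=3: fresh scan; Z[3]=3 grow→box=[3,6)
i=4: min(r-i=2, Z[1]=0)=0; Z[4]=0
i=5: min(r-i=1, Z[2]=0)=0; Z[5]=0
i=6: fresh scan; Z[6]=0
i=7: fresh scan; Z[7]=0
i=8: fresh scan; Z[8]=0
i=9: fresh scan; Z[9]=3 grow→box=[9,12)
i=10: min(r-i=2, Z[1]=0)=0; Z[10]=0
i=11: min(r-i=1, Z[2]=0)=0; Z[11]=0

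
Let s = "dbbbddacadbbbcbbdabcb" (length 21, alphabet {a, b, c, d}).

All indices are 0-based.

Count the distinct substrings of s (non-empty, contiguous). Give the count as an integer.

200

sorted suffixes:
  #0 SA[0]=17  'abcb'
  #1 SA[1]=6  'acadbbbcbbdabcb'
  #2 SA[2]=8  'adbbbcbbdabcb'
  #3 SA[3]=20  'b'
  #4 SA[4]=10  'bbbcbbdabcb'
  #5 SA[5]=1  'bbbddacadbbbcbbdabcb'
  #6 SA[6]=11  'bbcbbdabcb'
  #7 SA[7]=14  'bbdabcb'
  #8 SA[8]=2  'bbddacadbbbcbbdabcb'
  #9 SA[9]=18  'bcb'
  #10 SA[10]=12  'bcbbdabcb'
  #11 SA[11]=15  'bdabcb'
  #12 SA[12]=3  'bddacadbbbcbbdabcb'
  #13 SA[13]=7  'cadbbbcbbdabcb'
  #14 SA[14]=19  'cb'
  #15 SA[15]=13  'cbbdabcb'
  #16 SA[16]=16  'dabcb'
  #17 SA[17]=5  'dacadbbbcbbdabcb'
  #18 SA[18]=9  'dbbbcbbdabcb'
  #19 SA[19]=0  'dbbbddacadbbbcbbdabcb'
  #20 SA[20]=4  'ddacadbbbcbbdabcb'

SA = [17, 6, 8, 20, 10, 1, 11, 14, 2, 18, 12, 15, 3, 7, 19, 13, 16, 5, 9, 0, 4]
i: (SA[i-1],SA[i]) lcp shared
  1: (17,6) 1 'a'
  2: (6,8) 1 'a'
  3: (8,20) 0 ''
  4: (20,10) 1 'b'
  5: (10,1) 3 'bbb'
  6: (1,11) 2 'bb'
  7: (11,14) 2 'bb'
  8: (14,2) 3 'bbd'
  9: (2,18) 1 'b'
  10: (18,12) 3 'bcb'
  11: (12,15) 1 'b'
  12: (15,3) 2 'bd'
  13: (3,7) 0 ''
  14: (7,19) 1 'c'
  15: (19,13) 2 'cb'
  16: (13,16) 0 ''
  17: (16,5) 2 'da'
  18: (5,9) 1 'd'
  19: (9,0) 4 'dbbb'
  20: (0,4) 1 'd'

n(n+1)/2 = 21·22/2 = 231
Σ LCP = 0 + 1 + 1 + 0 + 1 + 3 + 2 + 2 + 3 + 1 + 3 + 1 + 2 + 0 + 1 + 2 + 0 + 2 + 1 + 4 + 1 = 31
distinct = 231 − 31 = 200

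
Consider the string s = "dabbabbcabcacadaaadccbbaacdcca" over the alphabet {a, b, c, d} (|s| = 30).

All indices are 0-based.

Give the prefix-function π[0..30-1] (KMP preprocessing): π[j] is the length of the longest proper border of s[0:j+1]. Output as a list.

[0, 0, 0, 0, 0, 0, 0, 0, 0, 0, 0, 0, 0, 0, 1, 2, 0, 0, 1, 0, 0, 0, 0, 0, 0, 0, 1, 0, 0, 0]

π[0] = 0
j=1 s[j]='a': π[1]=0 (border '')
j=2 s[j]='b': π[2]=0 (border '')
j=3 s[j]='b': π[3]=0 (border '')
j=4 s[j]='a': π[4]=0 (border '')
j=5 s[j]='b': π[5]=0 (border '')
j=6 s[j]='b': π[6]=0 (border '')
j=7 s[j]='c': π[7]=0 (border '')
j=8 s[j]='a': π[8]=0 (border '')
j=9 s[j]='b': π[9]=0 (border '')
j=10 s[j]='c': π[10]=0 (border '')
j=11 s[j]='a': π[11]=0 (border '')
j=12 s[j]='c': π[12]=0 (border '')
j=13 s[j]='a': π[13]=0 (border '')
j=14 s[j]='d': π[14]=1 (border 'd')
j=15 s[j]='a': π[15]=2 (border 'da')
j=16 s[j]='a': k: 2→0; π[16]=0 (border '')
j=17 s[j]='a': π[17]=0 (border '')
j=18 s[j]='d': π[18]=1 (border 'd')
j=19 s[j]='c': k: 1→0; π[19]=0 (border '')
j=20 s[j]='c': π[20]=0 (border '')
j=21 s[j]='b': π[21]=0 (border '')
j=22 s[j]='b': π[22]=0 (border '')
j=23 s[j]='a': π[23]=0 (border '')
j=24 s[j]='a': π[24]=0 (border '')
j=25 s[j]='c': π[25]=0 (border '')
j=26 s[j]='d': π[26]=1 (border 'd')
j=27 s[j]='c': k: 1→0; π[27]=0 (border '')
j=28 s[j]='c': π[28]=0 (border '')
j=29 s[j]='a': π[29]=0 (border '')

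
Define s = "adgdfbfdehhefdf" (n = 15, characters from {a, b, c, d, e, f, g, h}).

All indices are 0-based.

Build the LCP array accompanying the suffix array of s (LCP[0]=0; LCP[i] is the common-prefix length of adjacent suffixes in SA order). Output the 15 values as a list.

[0, 0, 0, 1, 2, 1, 0, 1, 0, 1, 1, 2, 0, 0, 1]

sorted suffixes:
  #0 SA[0]=0  'adgdfbfdehhefdf'
  #1 SA[1]=5  'bfdehhefdf'
  #2 SA[2]=7  'dehhefdf'
  #3 SA[3]=13  'df'
  #4 SA[4]=3  'dfbfdehhefdf'
  #5 SA[5]=1  'dgdfbfdehhefdf'
  #6 SA[6]=11  'efdf'
  #7 SA[7]=8  'ehhefdf'
  #8 SA[8]=14  'f'
  #9 SA[9]=4  'fbfdehhefdf'
  #10 SA[10]=6  'fdehhefdf'
  #11 SA[11]=12  'fdf'
  #12 SA[12]=2  'gdfbfdehhefdf'
  #13 SA[13]=10  'hefdf'
  #14 SA[14]=9  'hhefdf'

SA = [0, 5, 7, 13, 3, 1, 11, 8, 14, 4, 6, 12, 2, 10, 9]
rank  pair      lcp
   1  s[0:],s[5:]  0  ''
   2  s[5:],s[7:]  0  ''
   3  s[7:],s[13:]  1  'd'
   4  s[13:],s[3:]  2  'df'
   5  s[3:],s[1:]  1  'd'
   6  s[1:],s[11:]  0  ''
   7  s[11:],s[8:]  1  'e'
   8  s[8:],s[14:]  0  ''
   9  s[14:],s[4:]  1  'f'
  10  s[4:],s[6:]  1  'f'
  11  s[6:],s[12:]  2  'fd'
  12  s[12:],s[2:]  0  ''
  13  s[2:],s[10:]  0  ''
  14  s[10:],s[9:]  1  'h'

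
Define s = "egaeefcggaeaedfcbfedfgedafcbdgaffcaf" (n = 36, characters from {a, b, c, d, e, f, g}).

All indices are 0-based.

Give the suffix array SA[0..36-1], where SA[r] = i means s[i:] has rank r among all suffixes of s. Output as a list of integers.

[9, 11, 2, 34, 24, 30, 27, 16, 33, 26, 15, 6, 23, 13, 19, 28, 10, 22, 12, 18, 3, 4, 0, 35, 32, 25, 14, 5, 17, 31, 20, 8, 1, 29, 21, 7]

rank | idx | suffix
   0 |   9 | aeaedfcbfedfgedafcbdgaffcaf
   1 |  11 | aedfcbfedfgedafcbdgaffcaf
   2 |   2 | aeefcggaeaedfcbfedfgedafcbdgaffcaf
   3 |  34 | af
   4 |  24 | afcbdgaffcaf
   5 |  30 | affcaf
   6 |  27 | bdgaffcaf
   7 |  16 | bfedfgedafcbdgaffcaf
   8 |  33 | caf
   9 |  26 | cbdgaffcaf
  10 |  15 | cbfedfgedafcbdgaffcaf
  11 |   6 | cggaeaedfcbfedfgedafcbdgaffcaf
  12 |  23 | dafcbdgaffcaf
  13 |  13 | dfcbfedfgedafcbdgaffcaf
  14 |  19 | dfgedafcbdgaffcaf
  15 |  28 | dgaffcaf
  16 |  10 | eaedfcbfedfgedafcbdgaffcaf
  17 |  22 | edafcbdgaffcaf
  18 |  12 | edfcbfedfgedafcbdgaffcaf
  19 |  18 | edfgedafcbdgaffcaf
  20 |   3 | eefcggaeaedfcbfedfgedafcbdgaffcaf
  21 |   4 | efcggaeaedfcbfedfgedafcbdgaffcaf
  22 |   0 | egaeefcggaeaedfcbfedfgedafcbdgaffcaf
  23 |  35 | f
  24 |  32 | fcaf
  25 |  25 | fcbdgaffcaf
  26 |  14 | fcbfedfgedafcbdgaffcaf
  27 |   5 | fcggaeaedfcbfedfgedafcbdgaffcaf
  28 |  17 | fedfgedafcbdgaffcaf
  29 |  31 | ffcaf
  30 |  20 | fgedafcbdgaffcaf
  31 |   8 | gaeaedfcbfedfgedafcbdgaffcaf
  32 |   1 | gaeefcggaeaedfcbfedfgedafcbdgaffcaf
  33 |  29 | gaffcaf
  34 |  21 | gedafcbdgaffcaf
  35 |   7 | ggaeaedfcbfedfgedafcbdgaffcaf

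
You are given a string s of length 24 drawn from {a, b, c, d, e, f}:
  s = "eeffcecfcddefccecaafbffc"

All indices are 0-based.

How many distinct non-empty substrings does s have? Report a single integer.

rank→(start, suffix):
  0 → (17, 'aafbffc')
  1 → (18, 'afbffc')
  2 → (20, 'bffc')
  3 → (23, 'c')
  4 → (16, 'caafbffc')
  5 → (13, 'ccecaafbffc')
  6 → (8, 'cddefccecaafbffc')
  7 → (14, 'cecaafbffc')
  8 → (4, 'cecfcddefccecaafbffc')
  9 → (6, 'cfcddefccecaafbffc')
  10 → (9, 'ddefccecaafbffc')
  11 → (10, 'defccecaafbffc')
  12 → (15, 'ecaafbffc')
  13 → (5, 'ecfcddefccecaafbffc')
  14 → (0, 'eeffcecfcddefccecaafbffc')
  15 → (11, 'efccecaafbffc')
  16 → (1, 'effcecfcddefccecaafbffc')
  17 → (19, 'fbffc')
  18 → (22, 'fc')
  19 → (12, 'fccecaafbffc')
  20 → (7, 'fcddefccecaafbffc')
  21 → (3, 'fcecfcddefccecaafbffc')
  22 → (21, 'ffc')
  23 → (2, 'ffcecfcddefccecaafbffc')

SA = [17, 18, 20, 23, 16, 13, 8, 14, 4, 6, 9, 10, 15, 5, 0, 11, 1, 19, 22, 12, 7, 3, 21, 2]
[i] adj suffixes → lcp
  [1] 17/18 → 1 ('a')
  [2] 18/20 → 0 ('')
  [3] 20/23 → 0 ('')
  [4] 23/16 → 1 ('c')
  [5] 16/13 → 1 ('c')
  [6] 13/8 → 1 ('c')
  [7] 8/14 → 1 ('c')
  [8] 14/4 → 3 ('cec')
  [9] 4/6 → 1 ('c')
  [10] 6/9 → 0 ('')
  [11] 9/10 → 1 ('d')
  [12] 10/15 → 0 ('')
  [13] 15/5 → 2 ('ec')
  [14] 5/0 → 1 ('e')
  [15] 0/11 → 1 ('e')
  [16] 11/1 → 2 ('ef')
  [17] 1/19 → 0 ('')
  [18] 19/22 → 1 ('f')
  [19] 22/12 → 2 ('fc')
  [20] 12/7 → 2 ('fc')
  [21] 7/3 → 2 ('fc')
  [22] 3/21 → 1 ('f')
  [23] 21/2 → 3 ('ffc')

n(n+1)/2 = 24·25/2 = 300
Σ LCP = 0 + 1 + 0 + 0 + 1 + 1 + 1 + 1 + 3 + 1 + 0 + 1 + 0 + 2 + 1 + 1 + 2 + 0 + 1 + 2 + 2 + 2 + 1 + 3 = 27
distinct = 300 − 27 = 273

273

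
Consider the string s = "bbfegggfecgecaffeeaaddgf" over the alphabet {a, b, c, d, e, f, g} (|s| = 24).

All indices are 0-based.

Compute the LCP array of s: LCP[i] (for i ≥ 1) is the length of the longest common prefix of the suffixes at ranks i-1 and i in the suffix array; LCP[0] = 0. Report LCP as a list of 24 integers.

rank | idx | suffix
   0 |  18 | aaddgf
   1 |  19 | addgf
   2 |  13 | affeeaaddgf
   3 |   0 | bbfegggfecgecaffeeaaddgf
   4 |   1 | bfegggfecgecaffeeaaddgf
   5 |  12 | caffeeaaddgf
   6 |   9 | cgecaffeeaaddgf
   7 |  20 | ddgf
   8 |  21 | dgf
   9 |  17 | eaaddgf
  10 |  11 | ecaffeeaaddgf
  11 |   8 | ecgecaffeeaaddgf
  12 |  16 | eeaaddgf
  13 |   3 | egggfecgecaffeeaaddgf
  14 |  23 | f
  15 |   7 | fecgecaffeeaaddgf
  16 |  15 | feeaaddgf
  17 |   2 | fegggfecgecaffeeaaddgf
  18 |  14 | ffeeaaddgf
  19 |  10 | gecaffeeaaddgf
  20 |  22 | gf
  21 |   6 | gfecgecaffeeaaddgf
  22 |   5 | ggfecgecaffeeaaddgf
  23 |   4 | gggfecgecaffeeaaddgf

SA = [18, 19, 13, 0, 1, 12, 9, 20, 21, 17, 11, 8, 16, 3, 23, 7, 15, 2, 14, 10, 22, 6, 5, 4]
rank  pair      lcp
   1  s[18:],s[19:]  1  'a'
   2  s[19:],s[13:]  1  'a'
   3  s[13:],s[0:]  0  ''
   4  s[0:],s[1:]  1  'b'
   5  s[1:],s[12:]  0  ''
   6  s[12:],s[9:]  1  'c'
   7  s[9:],s[20:]  0  ''
   8  s[20:],s[21:]  1  'd'
   9  s[21:],s[17:]  0  ''
  10  s[17:],s[11:]  1  'e'
  11  s[11:],s[8:]  2  'ec'
  12  s[8:],s[16:]  1  'e'
  13  s[16:],s[3:]  1  'e'
  14  s[3:],s[23:]  0  ''
  15  s[23:],s[7:]  1  'f'
  16  s[7:],s[15:]  2  'fe'
  17  s[15:],s[2:]  2  'fe'
  18  s[2:],s[14:]  1  'f'
  19  s[14:],s[10:]  0  ''
  20  s[10:],s[22:]  1  'g'
  21  s[22:],s[6:]  2  'gf'
  22  s[6:],s[5:]  1  'g'
  23  s[5:],s[4:]  2  'gg'

[0, 1, 1, 0, 1, 0, 1, 0, 1, 0, 1, 2, 1, 1, 0, 1, 2, 2, 1, 0, 1, 2, 1, 2]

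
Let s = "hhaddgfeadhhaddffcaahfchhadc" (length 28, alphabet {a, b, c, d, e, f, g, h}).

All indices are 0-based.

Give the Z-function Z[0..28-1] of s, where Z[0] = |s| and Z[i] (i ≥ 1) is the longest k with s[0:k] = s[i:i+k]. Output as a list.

[28, 1, 0, 0, 0, 0, 0, 0, 0, 0, 5, 1, 0, 0, 0, 0, 0, 0, 0, 0, 1, 0, 0, 4, 1, 0, 0, 0]

Z[0]=28
i=1: outside box; Z[1]=1 grow→box=[1,2)
i=2: outside box; Z[2]=0
i=3: outside box; Z[3]=0
i=4: outside box; Z[4]=0
i=5: outside box; Z[5]=0
i=6: outside box; Z[6]=0
i=7: outside box; Z[7]=0
i=8: outside box; Z[8]=0
i=9: outside box; Z[9]=0
i=10: outside box; Z[10]=5 grow→box=[10,15)
i=11: min(r-i=4, Z[1]=1)=1; Z[11]=1
i=12: min(r-i=3, Z[2]=0)=0; Z[12]=0
i=13: min(r-i=2, Z[3]=0)=0; Z[13]=0
i=14: min(r-i=1, Z[4]=0)=0; Z[14]=0
i=15: outside box; Z[15]=0
i=16: outside box; Z[16]=0
i=17: outside box; Z[17]=0
i=18: outside box; Z[18]=0
i=19: outside box; Z[19]=0
i=20: outside box; Z[20]=1 grow→box=[20,21)
i=21: outside box; Z[21]=0
i=22: outside box; Z[22]=0
i=23: outside box; Z[23]=4 grow→box=[23,27)
i=24: min(r-i=3, Z[1]=1)=1; Z[24]=1
i=25: min(r-i=2, Z[2]=0)=0; Z[25]=0
i=26: min(r-i=1, Z[3]=0)=0; Z[26]=0
i=27: outside box; Z[27]=0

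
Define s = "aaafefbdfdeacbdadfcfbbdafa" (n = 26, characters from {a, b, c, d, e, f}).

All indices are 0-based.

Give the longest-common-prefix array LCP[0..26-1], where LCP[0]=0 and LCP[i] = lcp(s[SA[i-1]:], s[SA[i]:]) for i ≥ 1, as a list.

rank→(start, suffix):
  0 → (25, 'a')
  1 → (0, 'aaafefbdfdeacbdadfcfbbdafa')
  2 → (1, 'aafefbdfdeacbdadfcfbbdafa')
  3 → (11, 'acbdadfcfbbdafa')
  4 → (15, 'adfcfbbdafa')
  5 → (23, 'afa')
  6 → (2, 'afefbdfdeacbdadfcfbbdafa')
  7 → (20, 'bbdafa')
  8 → (13, 'bdadfcfbbdafa')
  9 → (21, 'bdafa')
  10 → (6, 'bdfdeacbdadfcfbbdafa')
  11 → (12, 'cbdadfcfbbdafa')
  12 → (18, 'cfbbdafa')
  13 → (14, 'dadfcfbbdafa')
  14 → (22, 'dafa')
  15 → (9, 'deacbdadfcfbbdafa')
  16 → (16, 'dfcfbbdafa')
  17 → (7, 'dfdeacbdadfcfbbdafa')
  18 → (10, 'eacbdadfcfbbdafa')
  19 → (4, 'efbdfdeacbdadfcfbbdafa')
  20 → (24, 'fa')
  21 → (19, 'fbbdafa')
  22 → (5, 'fbdfdeacbdadfcfbbdafa')
  23 → (17, 'fcfbbdafa')
  24 → (8, 'fdeacbdadfcfbbdafa')
  25 → (3, 'fefbdfdeacbdadfcfbbdafa')

SA = [25, 0, 1, 11, 15, 23, 2, 20, 13, 21, 6, 12, 18, 14, 22, 9, 16, 7, 10, 4, 24, 19, 5, 17, 8, 3]
i: (SA[i-1],SA[i]) lcp shared
  1: (25,0) 1 'a'
  2: (0,1) 2 'aa'
  3: (1,11) 1 'a'
  4: (11,15) 1 'a'
  5: (15,23) 1 'a'
  6: (23,2) 2 'af'
  7: (2,20) 0 ''
  8: (20,13) 1 'b'
  9: (13,21) 3 'bda'
  10: (21,6) 2 'bd'
  11: (6,12) 0 ''
  12: (12,18) 1 'c'
  13: (18,14) 0 ''
  14: (14,22) 2 'da'
  15: (22,9) 1 'd'
  16: (9,16) 1 'd'
  17: (16,7) 2 'df'
  18: (7,10) 0 ''
  19: (10,4) 1 'e'
  20: (4,24) 0 ''
  21: (24,19) 1 'f'
  22: (19,5) 2 'fb'
  23: (5,17) 1 'f'
  24: (17,8) 1 'f'
  25: (8,3) 1 'f'

[0, 1, 2, 1, 1, 1, 2, 0, 1, 3, 2, 0, 1, 0, 2, 1, 1, 2, 0, 1, 0, 1, 2, 1, 1, 1]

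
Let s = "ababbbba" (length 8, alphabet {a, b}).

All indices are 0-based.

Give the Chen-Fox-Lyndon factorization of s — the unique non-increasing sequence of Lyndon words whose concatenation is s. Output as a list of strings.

["ababbbb", "a"]

emit factor 1: 'ababbbb' (i=0, period=7)
emit factor 2: 'a' (i=7, period=1)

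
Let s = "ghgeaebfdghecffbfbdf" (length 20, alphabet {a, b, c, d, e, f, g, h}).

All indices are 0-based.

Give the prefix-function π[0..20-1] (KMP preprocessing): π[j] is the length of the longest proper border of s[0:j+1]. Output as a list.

[0, 0, 1, 0, 0, 0, 0, 0, 0, 1, 2, 0, 0, 0, 0, 0, 0, 0, 0, 0]

π[0] = 0
j=1 s[j]='h': π[1]=0 (border '')
j=2 s[j]='g': π[2]=1 (border 'g')
j=3 s[j]='e': k: 1→0; π[3]=0 (border '')
j=4 s[j]='a': π[4]=0 (border '')
j=5 s[j]='e': π[5]=0 (border '')
j=6 s[j]='b': π[6]=0 (border '')
j=7 s[j]='f': π[7]=0 (border '')
j=8 s[j]='d': π[8]=0 (border '')
j=9 s[j]='g': π[9]=1 (border 'g')
j=10 s[j]='h': π[10]=2 (border 'gh')
j=11 s[j]='e': k: 2→0; π[11]=0 (border '')
j=12 s[j]='c': π[12]=0 (border '')
j=13 s[j]='f': π[13]=0 (border '')
j=14 s[j]='f': π[14]=0 (border '')
j=15 s[j]='b': π[15]=0 (border '')
j=16 s[j]='f': π[16]=0 (border '')
j=17 s[j]='b': π[17]=0 (border '')
j=18 s[j]='d': π[18]=0 (border '')
j=19 s[j]='f': π[19]=0 (border '')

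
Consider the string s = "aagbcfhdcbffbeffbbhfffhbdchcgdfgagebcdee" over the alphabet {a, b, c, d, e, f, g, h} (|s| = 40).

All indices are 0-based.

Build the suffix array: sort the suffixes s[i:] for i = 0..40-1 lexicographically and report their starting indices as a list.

rank | idx | suffix
   0 |   0 | aagbcfhdcbffbeffbbhfffhbdchcgdfgagebcdee
   1 |   1 | agbcfhdcbffbeffbbhfffhbdchcgdfgagebcdee
   2 |  32 | agebcdee
   3 |  16 | bbhfffhbdchcgdfgagebcdee
   4 |  35 | bcdee
   5 |   3 | bcfhdcbffbeffbbhfffhbdchcgdfgagebcdee
   6 |  23 | bdchcgdfgagebcdee
   7 |  12 | beffbbhfffhbdchcgdfgagebcdee
   8 |   9 | bffbeffbbhfffhbdchcgdfgagebcdee
   9 |  17 | bhfffhbdchcgdfgagebcdee
  10 |   8 | cbffbeffbbhfffhbdchcgdfgagebcdee
  11 |  36 | cdee
  12 |   4 | cfhdcbffbeffbbhfffhbdchcgdfgagebcdee
  13 |  27 | cgdfgagebcdee
  14 |  25 | chcgdfgagebcdee
  15 |   7 | dcbffbeffbbhfffhbdchcgdfgagebcdee
  16 |  24 | dchcgdfgagebcdee
  17 |  37 | dee
  18 |  29 | dfgagebcdee
  19 |  39 | e
  20 |  34 | ebcdee
  21 |  38 | ee
  22 |  13 | effbbhfffhbdchcgdfgagebcdee
  23 |  15 | fbbhfffhbdchcgdfgagebcdee
  24 |  11 | fbeffbbhfffhbdchcgdfgagebcdee
  25 |  14 | ffbbhfffhbdchcgdfgagebcdee
  26 |  10 | ffbeffbbhfffhbdchcgdfgagebcdee
  27 |  19 | fffhbdchcgdfgagebcdee
  28 |  20 | ffhbdchcgdfgagebcdee
  29 |  30 | fgagebcdee
  30 |  21 | fhbdchcgdfgagebcdee
  31 |   5 | fhdcbffbeffbbhfffhbdchcgdfgagebcdee
  32 |  31 | gagebcdee
  33 |   2 | gbcfhdcbffbeffbbhfffhbdchcgdfgagebcdee
  34 |  28 | gdfgagebcdee
  35 |  33 | gebcdee
  36 |  22 | hbdchcgdfgagebcdee
  37 |  26 | hcgdfgagebcdee
  38 |   6 | hdcbffbeffbbhfffhbdchcgdfgagebcdee
  39 |  18 | hfffhbdchcgdfgagebcdee

[0, 1, 32, 16, 35, 3, 23, 12, 9, 17, 8, 36, 4, 27, 25, 7, 24, 37, 29, 39, 34, 38, 13, 15, 11, 14, 10, 19, 20, 30, 21, 5, 31, 2, 28, 33, 22, 26, 6, 18]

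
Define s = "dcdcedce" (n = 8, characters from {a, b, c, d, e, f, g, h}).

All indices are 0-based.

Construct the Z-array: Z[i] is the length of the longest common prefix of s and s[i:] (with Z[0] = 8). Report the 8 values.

[8, 0, 2, 0, 0, 2, 0, 0]

Z[0]=8
i=1: outside box; Z[1]=0
i=2: outside box; Z[2]=2 scan→box=[2,4)
i=3: min(r-i=1, Z[1]=0)=0; Z[3]=0
i=4: outside box; Z[4]=0
i=5: outside box; Z[5]=2 scan→box=[5,7)
i=6: min(r-i=1, Z[1]=0)=0; Z[6]=0
i=7: outside box; Z[7]=0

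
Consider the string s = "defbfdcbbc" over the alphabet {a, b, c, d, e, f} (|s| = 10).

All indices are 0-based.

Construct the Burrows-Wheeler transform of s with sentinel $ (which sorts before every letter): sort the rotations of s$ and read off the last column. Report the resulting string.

rank  rotation     last
    0  $defbfdcbbc  c
    1  bbc$defbfdc  c
    2  bc$defbfdcb  b
    3  bfdcbbc$def  f
    4  c$defbfdcbb  b
    5  cbbc$defbfd  d
    6  dcbbc$defbf  f
    7  defbfdcbbc$  $
    8  efbfdcbbc$d  d
    9  fbfdcbbc$de  e
   10  fdcbbc$defb  b

ccbfbdf$deb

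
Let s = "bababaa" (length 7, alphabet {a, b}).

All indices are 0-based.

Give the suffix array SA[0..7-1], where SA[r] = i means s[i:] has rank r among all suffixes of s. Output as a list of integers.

rank | idx | suffix
   0 |   6 | a
   1 |   5 | aa
   2 |   3 | abaa
   3 |   1 | ababaa
   4 |   4 | baa
   5 |   2 | babaa
   6 |   0 | bababaa

[6, 5, 3, 1, 4, 2, 0]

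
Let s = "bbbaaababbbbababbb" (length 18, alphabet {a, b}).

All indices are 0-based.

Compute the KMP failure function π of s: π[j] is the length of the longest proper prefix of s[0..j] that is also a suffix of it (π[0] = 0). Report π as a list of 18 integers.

π[0] = 0
j=1 s[j]='b': π[1]=1 (border 'b')
j=2 s[j]='b': π[2]=2 (border 'bb')
j=3 s[j]='a': k: 2→1→0; π[3]=0 (border '')
j=4 s[j]='a': π[4]=0 (border '')
j=5 s[j]='a': π[5]=0 (border '')
j=6 s[j]='b': π[6]=1 (border 'b')
j=7 s[j]='a': k: 1→0; π[7]=0 (border '')
j=8 s[j]='b': π[8]=1 (border 'b')
j=9 s[j]='b': π[9]=2 (border 'bb')
j=10 s[j]='b': π[10]=3 (border 'bbb')
j=11 s[j]='b': k: 3→2; π[11]=3 (border 'bbb')
j=12 s[j]='a': π[12]=4 (border 'bbba')
j=13 s[j]='b': k: 4→0; π[13]=1 (border 'b')
j=14 s[j]='a': k: 1→0; π[14]=0 (border '')
j=15 s[j]='b': π[15]=1 (border 'b')
j=16 s[j]='b': π[16]=2 (border 'bb')
j=17 s[j]='b': π[17]=3 (border 'bbb')

[0, 1, 2, 0, 0, 0, 1, 0, 1, 2, 3, 3, 4, 1, 0, 1, 2, 3]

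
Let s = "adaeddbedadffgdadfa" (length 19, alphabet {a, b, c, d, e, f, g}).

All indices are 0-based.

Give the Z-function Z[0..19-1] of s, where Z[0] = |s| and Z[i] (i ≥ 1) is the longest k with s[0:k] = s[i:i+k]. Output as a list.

[19, 0, 1, 0, 0, 0, 0, 0, 0, 2, 0, 0, 0, 0, 0, 2, 0, 0, 1]

Z[0]=19
i=1: outside box; Z[1]=0
i=2: outside box; Z[2]=1 scan→box=[2,3)
i=3: outside box; Z[3]=0
i=4: outside box; Z[4]=0
i=5: outside box; Z[5]=0
i=6: outside box; Z[6]=0
i=7: outside box; Z[7]=0
i=8: outside box; Z[8]=0
i=9: outside box; Z[9]=2 scan→box=[9,11)
i=10: min(r-i=1, Z[1]=0)=0; Z[10]=0
i=11: outside box; Z[11]=0
i=12: outside box; Z[12]=0
i=13: outside box; Z[13]=0
i=14: outside box; Z[14]=0
i=15: outside box; Z[15]=2 scan→box=[15,17)
i=16: min(r-i=1, Z[1]=0)=0; Z[16]=0
i=17: outside box; Z[17]=0
i=18: outside box; Z[18]=1 scan→box=[18,19)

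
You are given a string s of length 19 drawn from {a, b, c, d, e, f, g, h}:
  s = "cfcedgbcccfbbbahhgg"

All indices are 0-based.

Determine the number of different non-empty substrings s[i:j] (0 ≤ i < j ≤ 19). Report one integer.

176

sorted suffixes:
  #0 SA[0]=14  'ahhgg'
  #1 SA[1]=13  'bahhgg'
  #2 SA[2]=12  'bbahhgg'
  #3 SA[3]=11  'bbbahhgg'
  #4 SA[4]=6  'bcccfbbbahhgg'
  #5 SA[5]=7  'cccfbbbahhgg'
  #6 SA[6]=8  'ccfbbbahhgg'
  #7 SA[7]=2  'cedgbcccfbbbahhgg'
  #8 SA[8]=9  'cfbbbahhgg'
  #9 SA[9]=0  'cfcedgbcccfbbbahhgg'
  #10 SA[10]=4  'dgbcccfbbbahhgg'
  #11 SA[11]=3  'edgbcccfbbbahhgg'
  #12 SA[12]=10  'fbbbahhgg'
  #13 SA[13]=1  'fcedgbcccfbbbahhgg'
  #14 SA[14]=18  'g'
  #15 SA[15]=5  'gbcccfbbbahhgg'
  #16 SA[16]=17  'gg'
  #17 SA[17]=16  'hgg'
  #18 SA[18]=15  'hhgg'

SA = [14, 13, 12, 11, 6, 7, 8, 2, 9, 0, 4, 3, 10, 1, 18, 5, 17, 16, 15]
[i] adj suffixes → lcp
  [1] 14/13 → 0 ('')
  [2] 13/12 → 1 ('b')
  [3] 12/11 → 2 ('bb')
  [4] 11/6 → 1 ('b')
  [5] 6/7 → 0 ('')
  [6] 7/8 → 2 ('cc')
  [7] 8/2 → 1 ('c')
  [8] 2/9 → 1 ('c')
  [9] 9/0 → 2 ('cf')
  [10] 0/4 → 0 ('')
  [11] 4/3 → 0 ('')
  [12] 3/10 → 0 ('')
  [13] 10/1 → 1 ('f')
  [14] 1/18 → 0 ('')
  [15] 18/5 → 1 ('g')
  [16] 5/17 → 1 ('g')
  [17] 17/16 → 0 ('')
  [18] 16/15 → 1 ('h')

n(n+1)/2 = 19·20/2 = 190
Σ LCP = 0 + 0 + 1 + 2 + 1 + 0 + 2 + 1 + 1 + 2 + 0 + 0 + 0 + 1 + 0 + 1 + 1 + 0 + 1 = 14
distinct = 190 − 14 = 176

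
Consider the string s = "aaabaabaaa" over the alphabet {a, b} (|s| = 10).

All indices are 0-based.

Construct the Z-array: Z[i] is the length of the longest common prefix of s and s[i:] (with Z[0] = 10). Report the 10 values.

[10, 2, 1, 0, 2, 1, 0, 3, 2, 1]

Z[0]=10
i=1: outside box; Z[1]=2 scan→box=[1,3)
i=2: min(r-i=1, Z[1]=2)=1; Z[2]=1
i=3: outside box; Z[3]=0
i=4: outside box; Z[4]=2 scan→box=[4,6)
i=5: min(r-i=1, Z[1]=2)=1; Z[5]=1
i=6: outside box; Z[6]=0
i=7: outside box; Z[7]=3 scan→box=[7,10)
i=8: min(r-i=2, Z[1]=2)=2; Z[8]=2
i=9: min(r-i=1, Z[2]=1)=1; Z[9]=1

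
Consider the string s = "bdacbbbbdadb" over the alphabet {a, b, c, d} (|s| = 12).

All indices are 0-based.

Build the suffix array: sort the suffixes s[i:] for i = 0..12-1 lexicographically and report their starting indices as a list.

[2, 9, 11, 4, 5, 6, 0, 7, 3, 1, 8, 10]

rank | idx | suffix
   0 |   2 | acbbbbdadb
   1 |   9 | adb
   2 |  11 | b
   3 |   4 | bbbbdadb
   4 |   5 | bbbdadb
   5 |   6 | bbdadb
   6 |   0 | bdacbbbbdadb
   7 |   7 | bdadb
   8 |   3 | cbbbbdadb
   9 |   1 | dacbbbbdadb
  10 |   8 | dadb
  11 |  10 | db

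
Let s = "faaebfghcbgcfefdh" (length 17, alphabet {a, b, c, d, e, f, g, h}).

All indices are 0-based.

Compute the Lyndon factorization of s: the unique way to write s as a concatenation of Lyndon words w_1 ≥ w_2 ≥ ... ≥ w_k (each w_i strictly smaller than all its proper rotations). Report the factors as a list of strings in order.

emit factor 1: 'f' (i=0, period=1)
emit factor 2: 'aaebfghcbgcfefdh' (i=1, period=16)

["f", "aaebfghcbgcfefdh"]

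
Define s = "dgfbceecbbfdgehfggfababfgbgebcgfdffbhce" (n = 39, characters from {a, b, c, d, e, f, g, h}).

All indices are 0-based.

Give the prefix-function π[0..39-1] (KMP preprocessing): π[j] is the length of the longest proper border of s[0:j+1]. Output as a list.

[0, 0, 0, 0, 0, 0, 0, 0, 0, 0, 0, 1, 2, 0, 0, 0, 0, 0, 0, 0, 0, 0, 0, 0, 0, 0, 0, 0, 0, 0, 0, 0, 1, 0, 0, 0, 0, 0, 0]

π[0] = 0
j=1 s[j]='g': π[1]=0 (border '')
j=2 s[j]='f': π[2]=0 (border '')
j=3 s[j]='b': π[3]=0 (border '')
j=4 s[j]='c': π[4]=0 (border '')
j=5 s[j]='e': π[5]=0 (border '')
j=6 s[j]='e': π[6]=0 (border '')
j=7 s[j]='c': π[7]=0 (border '')
j=8 s[j]='b': π[8]=0 (border '')
j=9 s[j]='b': π[9]=0 (border '')
j=10 s[j]='f': π[10]=0 (border '')
j=11 s[j]='d': π[11]=1 (border 'd')
j=12 s[j]='g': π[12]=2 (border 'dg')
j=13 s[j]='e': k: 2→0; π[13]=0 (border '')
j=14 s[j]='h': π[14]=0 (border '')
j=15 s[j]='f': π[15]=0 (border '')
j=16 s[j]='g': π[16]=0 (border '')
j=17 s[j]='g': π[17]=0 (border '')
j=18 s[j]='f': π[18]=0 (border '')
j=19 s[j]='a': π[19]=0 (border '')
j=20 s[j]='b': π[20]=0 (border '')
j=21 s[j]='a': π[21]=0 (border '')
j=22 s[j]='b': π[22]=0 (border '')
j=23 s[j]='f': π[23]=0 (border '')
j=24 s[j]='g': π[24]=0 (border '')
j=25 s[j]='b': π[25]=0 (border '')
j=26 s[j]='g': π[26]=0 (border '')
j=27 s[j]='e': π[27]=0 (border '')
j=28 s[j]='b': π[28]=0 (border '')
j=29 s[j]='c': π[29]=0 (border '')
j=30 s[j]='g': π[30]=0 (border '')
j=31 s[j]='f': π[31]=0 (border '')
j=32 s[j]='d': π[32]=1 (border 'd')
j=33 s[j]='f': k: 1→0; π[33]=0 (border '')
j=34 s[j]='f': π[34]=0 (border '')
j=35 s[j]='b': π[35]=0 (border '')
j=36 s[j]='h': π[36]=0 (border '')
j=37 s[j]='c': π[37]=0 (border '')
j=38 s[j]='e': π[38]=0 (border '')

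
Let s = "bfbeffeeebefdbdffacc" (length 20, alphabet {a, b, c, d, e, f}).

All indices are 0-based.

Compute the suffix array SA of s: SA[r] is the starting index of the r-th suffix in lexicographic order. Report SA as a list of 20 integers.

rank | idx | suffix
   0 |  17 | acc
   1 |  13 | bdffacc
   2 |   9 | befdbdffacc
   3 |   2 | beffeeebefdbdffacc
   4 |   0 | bfbeffeeebefdbdffacc
   5 |  19 | c
   6 |  18 | cc
   7 |  12 | dbdffacc
   8 |  14 | dffacc
   9 |   8 | ebefdbdffacc
  10 |   7 | eebefdbdffacc
  11 |   6 | eeebefdbdffacc
  12 |  10 | efdbdffacc
  13 |   3 | effeeebefdbdffacc
  14 |  16 | facc
  15 |   1 | fbeffeeebefdbdffacc
  16 |  11 | fdbdffacc
  17 |   5 | feeebefdbdffacc
  18 |  15 | ffacc
  19 |   4 | ffeeebefdbdffacc

[17, 13, 9, 2, 0, 19, 18, 12, 14, 8, 7, 6, 10, 3, 16, 1, 11, 5, 15, 4]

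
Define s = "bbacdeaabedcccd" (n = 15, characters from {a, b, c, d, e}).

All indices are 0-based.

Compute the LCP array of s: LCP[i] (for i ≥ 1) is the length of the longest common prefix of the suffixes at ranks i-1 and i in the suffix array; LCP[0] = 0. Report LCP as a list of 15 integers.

[0, 1, 1, 0, 1, 1, 0, 2, 1, 2, 0, 1, 1, 0, 1]

sorted suffixes:
  #0 SA[0]=6  'aabedcccd'
  #1 SA[1]=7  'abedcccd'
  #2 SA[2]=2  'acdeaabedcccd'
  #3 SA[3]=1  'bacdeaabedcccd'
  #4 SA[4]=0  'bbacdeaabedcccd'
  #5 SA[5]=8  'bedcccd'
  #6 SA[6]=11  'cccd'
  #7 SA[7]=12  'ccd'
  #8 SA[8]=13  'cd'
  #9 SA[9]=3  'cdeaabedcccd'
  #10 SA[10]=14  'd'
  #11 SA[11]=10  'dcccd'
  #12 SA[12]=4  'deaabedcccd'
  #13 SA[13]=5  'eaabedcccd'
  #14 SA[14]=9  'edcccd'

SA = [6, 7, 2, 1, 0, 8, 11, 12, 13, 3, 14, 10, 4, 5, 9]
rank  pair      lcp
   1  s[6:],s[7:]  1  'a'
   2  s[7:],s[2:]  1  'a'
   3  s[2:],s[1:]  0  ''
   4  s[1:],s[0:]  1  'b'
   5  s[0:],s[8:]  1  'b'
   6  s[8:],s[11:]  0  ''
   7  s[11:],s[12:]  2  'cc'
   8  s[12:],s[13:]  1  'c'
   9  s[13:],s[3:]  2  'cd'
  10  s[3:],s[14:]  0  ''
  11  s[14:],s[10:]  1  'd'
  12  s[10:],s[4:]  1  'd'
  13  s[4:],s[5:]  0  ''
  14  s[5:],s[9:]  1  'e'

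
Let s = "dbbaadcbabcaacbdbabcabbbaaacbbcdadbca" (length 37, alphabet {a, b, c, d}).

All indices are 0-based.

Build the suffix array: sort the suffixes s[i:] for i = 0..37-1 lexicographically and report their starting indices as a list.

[36, 24, 25, 11, 3, 20, 8, 17, 26, 12, 32, 4, 23, 2, 7, 16, 22, 1, 21, 28, 34, 9, 18, 29, 14, 35, 10, 19, 6, 27, 13, 30, 31, 15, 0, 33, 5]

rank→(start, suffix):
  0 → (36, 'a')
  1 → (24, 'aaacbbcdadbca')
  2 → (25, 'aacbbcdadbca')
  3 → (11, 'aacbdbabcabbbaaacbbcdadbca')
  4 → (3, 'aadcbabcaacbdbabcabbbaaacbbcdadbca')
  5 → (20, 'abbbaaacbbcdadbca')
  6 → (8, 'abcaacbdbabcabbbaaacbbcdadbca')
  7 → (17, 'abcabbbaaacbbcdadbca')
  8 → (26, 'acbbcdadbca')
  9 → (12, 'acbdbabcabbbaaacbbcdadbca')
  10 → (32, 'adbca')
  11 → (4, 'adcbabcaacbdbabcabbbaaacbbcdadbca')
  12 → (23, 'baaacbbcdadbca')
  13 → (2, 'baadcbabcaacbdbabcabbbaaacbbcdadbca')
  14 → (7, 'babcaacbdbabcabbbaaacbbcdadbca')
  15 → (16, 'babcabbbaaacbbcdadbca')
  16 → (22, 'bbaaacbbcdadbca')
  17 → (1, 'bbaadcbabcaacbdbabcabbbaaacbbcdadbca')
  18 → (21, 'bbbaaacbbcdadbca')
  19 → (28, 'bbcdadbca')
  20 → (34, 'bca')
  21 → (9, 'bcaacbdbabcabbbaaacbbcdadbca')
  22 → (18, 'bcabbbaaacbbcdadbca')
  23 → (29, 'bcdadbca')
  24 → (14, 'bdbabcabbbaaacbbcdadbca')
  25 → (35, 'ca')
  26 → (10, 'caacbdbabcabbbaaacbbcdadbca')
  27 → (19, 'cabbbaaacbbcdadbca')
  28 → (6, 'cbabcaacbdbabcabbbaaacbbcdadbca')
  29 → (27, 'cbbcdadbca')
  30 → (13, 'cbdbabcabbbaaacbbcdadbca')
  31 → (30, 'cdadbca')
  32 → (31, 'dadbca')
  33 → (15, 'dbabcabbbaaacbbcdadbca')
  34 → (0, 'dbbaadcbabcaacbdbabcabbbaaacbbcdadbca')
  35 → (33, 'dbca')
  36 → (5, 'dcbabcaacbdbabcabbbaaacbbcdadbca')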